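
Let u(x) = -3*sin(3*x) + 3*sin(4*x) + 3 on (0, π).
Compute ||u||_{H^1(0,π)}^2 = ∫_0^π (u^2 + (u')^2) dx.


||u||_{H^1(0,π)}^2 = -12 + 261*π/2

u'(x) = -9*cos(3*x) + 12*cos(4*x).
Expand u² and (u')² and integrate term by term on (0, π), using: for integers n ≥ 1, ∫_0^π sin²(nx) dx = ∫_0^π cos²(nx) dx = π/2; for n ≠ n', ∫_0^π sin(nx)sin(n'x) dx = ∫_0^π cos(nx)cos(n'x) dx = 0; and by product-to-sum, ∫_0^π sin(nx)cos(n'x) dx = ½∫_0^π [sin((n+n')x) + sin((n−n')x)] dx, which is 0 when n+n' is even and 2n/(n²−n'²) when n+n' is odd (it need not vanish on (0, π)). For the constant mode: ∫_0^π 1 dx = π, ∫_0^π cos(nx) dx = 0, ∫_0^π sin(nx) dx = (1−(−1)^n)/n.
  u² squared terms: (3)²·∫1 dx = 9·π = 9*π;  (-3)²·∫sin(3x)² dx = 9·π/2 = 9*π/2;  (3)²·∫sin(4x)² dx = 9·π/2 = 9*π/2.
  u² cross terms: 2·(3)·(-3)·∫1·sin(3x) dx = -18·(2/3) = -12;  2·(3)·(3)·∫1·sin(4x) dx = 18·(0) = 0;  2·(-3)·(3)·∫sin(3x)·sin(4x) dx = -18·(0) = 0.
  So ∫_0^π u² dx = 9*π + 9*π/2 + 9*π/2 − 12 + 0 + 0 = -12 + 18*π.
  (u')² squared terms: (-9)²·∫cos(3x)² dx = 81·π/2 = 81*π/2;  (12)²·∫cos(4x)² dx = 144·π/2 = 72*π.
  (u')² cross terms: 2·(-9)·(12)·∫cos(3x)·cos(4x) dx = -216·(0) = 0.
  So ∫_0^π (u')² dx = 81*π/2 + 72*π + 0 = 225*π/2.
||u||_{H^1}^2 = (-12 + 18*π) + (225*π/2) = -12 + 261*π/2.


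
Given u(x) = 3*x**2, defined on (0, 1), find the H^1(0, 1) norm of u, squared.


||u||_{H^1}^2 = 69/5

The H^1 norm (squared) on an interval (0, L) is
  ||u||_{H^1}^2 = ∫_0^L u(x)^2 dx + ∫_0^L u'(x)^2 dx.
Compute u'(x) = 6*x.
Then u(x)^2 = 9*x**4 and u'(x)^2 = 36*x**2.
Integrate each monomial from 0 to 1 using ∫_0^1 c·x^n dx = c·1^(n+1)/(n+1):
  ∫_0^1 u(x)^2 dx = ∫_0^1 (9*x^4) dx. Term by term:
    ∫_0^1 9*x^4 dx = 9/5.
  ∫_0^1 u'(x)^2 dx = ∫_0^1 (36*x^2) dx. Term by term:
    ∫_0^1 36*x^2 dx = 12.
Adding: ||u||_{H^1}^2 = 9/5 + 12 = 69/5.


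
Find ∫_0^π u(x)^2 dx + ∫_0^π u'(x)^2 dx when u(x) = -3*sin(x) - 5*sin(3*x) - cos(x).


||u||_{H^1(0,π)}^2 = 135*π

u'(x) = sin(x) - 3*cos(x) - 15*cos(3*x).
Expand u² and (u')² and integrate term by term on (0, π), using: for integers n ≥ 1, ∫_0^π sin²(nx) dx = ∫_0^π cos²(nx) dx = π/2; for n ≠ n', ∫_0^π sin(nx)sin(n'x) dx = ∫_0^π cos(nx)cos(n'x) dx = 0; and by product-to-sum, ∫_0^π sin(nx)cos(n'x) dx = ½∫_0^π [sin((n+n')x) + sin((n−n')x)] dx, which is 0 when n+n' is even and 2n/(n²−n'²) when n+n' is odd (it need not vanish on (0, π)).
  u² squared terms: (-1)²·∫cos(x)² dx = 1·π/2 = π/2;  (-5)²·∫sin(3x)² dx = 25·π/2 = 25*π/2;  (-3)²·∫sin(x)² dx = 9·π/2 = 9*π/2.
  u² cross terms: 2·(-1)·(-5)·∫cos(x)·sin(3x) dx = 10·(0) = 0;  2·(-1)·(-3)·∫cos(x)·sin(x) dx = 6·(0) = 0;  2·(-5)·(-3)·∫sin(3x)·sin(x) dx = 30·(0) = 0.
  So ∫_0^π u² dx = π/2 + 25*π/2 + 9*π/2 + 0 + 0 + 0 = 35*π/2.
  (u')² squared terms: (-15)²·∫cos(3x)² dx = 225·π/2 = 225*π/2;  (-3)²·∫cos(x)² dx = 9·π/2 = 9*π/2;  (1)²·∫sin(x)² dx = 1·π/2 = π/2.
  (u')² cross terms: 2·(-15)·(-3)·∫cos(3x)·cos(x) dx = 90·(0) = 0;  2·(-15)·(1)·∫cos(3x)·sin(x) dx = -30·(0) = 0;  2·(-3)·(1)·∫cos(x)·sin(x) dx = -6·(0) = 0.
  So ∫_0^π (u')² dx = 225*π/2 + 9*π/2 + π/2 + 0 + 0 + 0 = 235*π/2.
||u||_{H^1}^2 = (35*π/2) + (235*π/2) = 135*π.


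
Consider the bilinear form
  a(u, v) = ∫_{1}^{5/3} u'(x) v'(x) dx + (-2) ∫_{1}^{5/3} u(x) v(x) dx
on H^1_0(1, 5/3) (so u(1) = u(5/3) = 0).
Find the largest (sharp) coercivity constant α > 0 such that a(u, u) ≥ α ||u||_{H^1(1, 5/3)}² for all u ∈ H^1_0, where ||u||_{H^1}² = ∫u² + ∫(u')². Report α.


α = (-8 + 9*π^2)/(4 + 9*π^2)

Coercivity of a(·,·) on H^1_0(1, 5/3) means a(u, u) ≥ α ||u||_{H^1}² for every u ∈ H^1_0.
The interval has length L = 2/3, and Poincaré/coercivity depend only on L. Here a(u, u) = ∫(u')² + (-2)·∫u².
Here c = -2 < 0 with |c| < (π/L)² = 9*π^2/4, so coercivity still holds. The condition a(u,u) ≥ α||u||_{H^1}² reads (1−α)∫(u')² ≥ (α−c)∫u². Any admissible α is ≤ 1 (rapidly oscillating u have ∫u²/∫(u')² → 0), and α = 1 would force 0 ≥ (1−c)∫u², impossible since c < 1; so 1−α > 0. By the sharp Poincaré inequality on H^1_0 of an interval of length L, ∫(u')² ≥ (π/L)²∫u² with equality for the first sine mode sin(π(x−x₀)/L) (x₀ the left endpoint), so the inequality holds for all u iff (1−α)(π/L)² ≥ α − c, i.e. α ≤ ((π/L)² + c)/((π/L)² + 1) = (1 + c(L/π)²)/(1 + (L/π)²). (Direct route, valid since c ≤ 0: Poincaré gives c∫u² ≥ c(L/π)²∫(u')², so a(u,u) ≥ (1 + c(L/π)²)∫(u')², while ||u||_{H^1}² ≤ (1 + (L/π)²)∫(u')²; dividing yields the same α.) With (π/L)² = 9*π^2/4 and c = -2, the largest admissible constant is α = ((π/L)² + c)/((π/L)² + 1).
Simplifying, α = (-8 + 9*π^2)/(4 + 9*π^2).


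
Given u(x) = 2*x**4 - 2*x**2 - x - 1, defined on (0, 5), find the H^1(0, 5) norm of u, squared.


||u||_{H^1}^2 = 12975965/9

The H^1 norm (squared) on an interval (0, L) is
  ||u||_{H^1}^2 = ∫_0^L u(x)^2 dx + ∫_0^L u'(x)^2 dx.
Compute u'(x) = 8*x**3 - 4*x - 1.
Then u(x)^2 = 4*x**8 - 8*x**6 - 4*x**5 + 4*x**3 + 5*x**2 + 2*x + 1 and u'(x)^2 = 64*x**6 - 64*x**4 - 16*x**3 + 16*x**2 + 8*x + 1.
Integrate each monomial from 0 to 5 using ∫_0^5 c·x^n dx = c·5^(n+1)/(n+1):
  ∫_0^5 u(x)^2 dx = ∫_0^5 (4*x^8 - 8*x^6 - 4*x^5 + 4*x^3 + 5*x^2 + 2*x + 1) dx. Term by term:
    ∫_0^5 4*x^8 dx = 7812500/9;  ∫_0^5 -8*x^6 dx = -625000/7;  ∫_0^5 -4*x^5 dx = -31250/3;
    ∫_0^5 4*x^3 dx = 625;  ∫_0^5 5*x^2 dx = 625/3;  ∫_0^5 2*x dx = 25;
    ∫_0^5 1 dx = 5.
  Sum: 7812500/9 − 625000/7 − 31250/3 + 625 + 625/3 + 25 + 5 = 48460640/63.
  ∫_0^5 u'(x)^2 dx = ∫_0^5 (64*x^6 - 64*x^4 - 16*x^3 + 16*x^2 + 8*x + 1) dx. Term by term:
    ∫_0^5 64*x^6 dx = 5000000/7;  ∫_0^5 -64*x^4 dx = -40000;  ∫_0^5 -16*x^3 dx = -2500;
    ∫_0^5 16*x^2 dx = 2000/3;  ∫_0^5 8*x dx = 100;  ∫_0^5 1 dx = 5.
  Sum: 5000000/7 − 40000 − 2500 + 2000/3 + 100 + 5 = 14123705/21.
Adding: ||u||_{H^1}^2 = 48460640/63 + 14123705/21 = 12975965/9.


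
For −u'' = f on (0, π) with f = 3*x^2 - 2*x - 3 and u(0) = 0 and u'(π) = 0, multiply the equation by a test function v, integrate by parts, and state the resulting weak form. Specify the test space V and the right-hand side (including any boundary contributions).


V = {v ∈ H^1(0, π) : v(0) = 0} (test functions vanish at x = 0 where u is specified); weak form: ∫_0^π u'v' dx = ∫_0^π (3*x^2 - 2*x - 3) v dx for all v ∈ V.

Multiply both sides by a test function v and integrate from 0 to π:
  ∫_0^π −u''(x) v(x) dx = ∫_0^π f(x) v(x) dx.
Integrate the LHS by parts once:
  ∫_0^π −u'' v dx = −[u'(x) v(x)]_0^π + ∫_0^π u'(x) v'(x) dx.
Thus ∫_0^π u'(x) v'(x) dx = ∫_0^π f(x) v(x) dx + [u'(x) v(x)]_0^π.
Choose V so that boundary terms are either known or forced to vanish.
Mixed BC: u(0) = 0 (Dirichlet) and u'(π) = 0 (Neumann). Define V = {v ∈ H^1(0, π) : v(0) = 0}. Then [u' v]_0^π = u'(π)·v(π) − u'(0)·0 = 0.
Weak formulation: find u (satisfying any essential BC) such that ∫_0^π u'(x) v'(x) dx = ∫_0^π f v dx for all v ∈ V (Dirichlet at 0 absorbed into V; the Neumann datum at x = π is zero, so no boundary term remains).
Substituting f(x) = 3*x^2 - 2*x - 3, the right-hand side is ∫_0^π (3*x^2 - 2*x - 3) v dx.


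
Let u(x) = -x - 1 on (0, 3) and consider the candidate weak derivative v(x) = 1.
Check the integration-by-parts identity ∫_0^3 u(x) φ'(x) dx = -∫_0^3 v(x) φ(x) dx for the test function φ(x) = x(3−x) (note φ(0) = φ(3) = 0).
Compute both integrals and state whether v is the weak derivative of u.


LHS = 9/2, RHS = -9/2. No, v is not the weak derivative of u.

u(x) = -x - 1, classical derivative u'(x) = -1.
φ(x) = x(3−x), so φ'(x) = 3 - 2*x.
Note φ(0) = φ(3) = 0, so the boundary term u·φ vanishes.
LHS = ∫_0^3 u(x) φ'(x) dx = ∫_0^3 (2*x^2 - x - 3) dx. Term by term:
  ∫_0^3 2*x^2 dx = 18;  ∫_0^3 -x dx = -9/2;  ∫_0^3 -3 dx = -9.
Sum: 18 − 9/2 − 9 = 9/2.
So LHS = 9/2.
∫_0^3 v(x) φ(x) dx = ∫_0^3 (-x^2 + 3*x) dx. Term by term:
  ∫_0^3 -x^2 dx = -9;  ∫_0^3 3*x dx = 27/2.
Sum: -9 + 27/2 = 9/2.
So RHS = -∫_0^3 v(x) φ(x) dx = -9/2.
LHS − RHS = 9 ≠ 0, so the identity fails.
(For a valid weak derivative the identity must hold for EVERY test function, in particular this one. The failure shows v is NOT the weak derivative of u.)
Correct weak derivative would be u'(x) = -1.


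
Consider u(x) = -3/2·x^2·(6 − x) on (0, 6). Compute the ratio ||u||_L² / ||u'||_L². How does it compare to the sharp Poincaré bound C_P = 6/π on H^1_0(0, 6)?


||u||_L² / ||u'||_L² = 3*sqrt(14)/7 < C_P = 6/π.

u(x) = -3/2·x^2·(6 − x), so u'(x) = 9*x*(x - 4)/2.
u(x) = -3/2·x^2·(6 − x) vanishes at x = 0 and x = 6, so u ∈ H^1_0(0, 6). Differentiate via the product rule and integrate the resulting polynomials term by term.
  ∫_0^6 u² dx = ∫_0^6 (9*x^6/4 - 27*x^5 + 81*x^4) dx. Term by term:
    ∫_0^6 9*x^6/4 dx = 629856/7;  ∫_0^6 -27*x^5 dx = -209952;  ∫_0^6 81*x^4 dx = 629856/5.
  Sum: 629856/7 − 209952 + 629856/5 = 209952/35.
  ∫_0^6 (u')² dx = ∫_0^6 (81*x^4/4 - 162*x^3 + 324*x^2) dx. Term by term:
    ∫_0^6 81*x^4/4 dx = 157464/5;  ∫_0^6 -162*x^3 dx = -52488;  ∫_0^6 324*x^2 dx = 23328.
  Sum: 157464/5 − 52488 + 23328 = 11664/5.
∫_0^6 u² dx = 209952/35, so ||u||_L² = 324*sqrt(70)/35.
∫_0^6 (u')² dx = 11664/5, so ||u'||_L² = 108*sqrt(5)/5.
Ratio ||u||_L² / ||u'||_L² = 3*sqrt(14)/7.
Sharp Poincaré constant on H^1_0(0, 6) is C_P = L/π = 6/π, achieved by sin(π/6·x).
A polynomial bump cannot attain the sharp Poincaré constant (only the first sine eigenfunction does), so the ratio is strictly less than C_P, consistent with ||u||_L² ≤ C_P ||u'||_L².


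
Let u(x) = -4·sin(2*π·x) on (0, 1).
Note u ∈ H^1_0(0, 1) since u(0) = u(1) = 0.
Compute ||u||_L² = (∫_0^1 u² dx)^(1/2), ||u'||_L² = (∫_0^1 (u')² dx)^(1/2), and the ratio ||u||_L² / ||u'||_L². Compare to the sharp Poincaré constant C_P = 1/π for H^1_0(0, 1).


||u||_L² / ||u'||_L² = 1/(2*π) < C_P = 1/π.

u(x) = -4·sin(2*π·x), so u'(x) = -8*π*cos(2*π*x).
Writing u(x) = A·sin(kπx/L) with A = -4 and k = 2, use ∫_0^L sin²(kπx/L) dx = L/2 and ∫_0^L cos²(kπx/L) dx = L/2.
u² = 16·sin²(2*π·x) and (u')² = 64*π^2·cos²(2*π·x), and each of sin², cos² integrates to L/2 = 1/2 over (0, 1).
∫_0^1 u² dx = 8, so ||u||_L² = 2*sqrt(2).
∫_0^1 (u')² dx = 32*π^2, so ||u'||_L² = 4*sqrt(2)*π.
Ratio ||u||_L² / ||u'||_L² = 1/(2*π).
Sharp Poincaré constant on H^1_0(0, 1) is C_P = L/π = 1/π, achieved by sin(π·x).
This is the k = 2 harmonic; the ratio L/(kπ) is strictly less than C_P = L/π, consistent with the sharp inequality ||u||_L² ≤ C_P ||u'||_L².


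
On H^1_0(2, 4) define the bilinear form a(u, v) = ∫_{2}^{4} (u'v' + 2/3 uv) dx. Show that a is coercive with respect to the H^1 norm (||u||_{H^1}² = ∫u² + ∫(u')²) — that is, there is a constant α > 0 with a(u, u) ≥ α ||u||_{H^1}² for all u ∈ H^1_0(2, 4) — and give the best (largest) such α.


α = (8/3 + π^2)/(4 + π^2)

Coercivity of a(·,·) on H^1_0(2, 4) means a(u, u) ≥ α ||u||_{H^1}² for every u ∈ H^1_0.
The interval has length L = 2, and Poincaré/coercivity depend only on L. Here a(u, u) = ∫(u')² + (2/3)·∫u².
Here 0 < c = 2/3 < 1. The condition a(u,u) ≥ α||u||_{H^1}² reads (1−α)∫(u')² ≥ (α−c)∫u². Any admissible α is ≤ 1 (rapidly oscillating u have ∫u²/∫(u')² → 0), and α = 1 would force 0 ≥ (1−c)∫u², impossible since c < 1; so 1−α > 0. By the sharp Poincaré inequality on H^1_0 of an interval of length L, ∫(u')² ≥ (π/L)²∫u² with equality for the first sine mode sin(π(x−x₀)/L) (x₀ the left endpoint), so the inequality holds for all u iff (1−α)(π/L)² ≥ α − c, i.e. α ≤ ((π/L)² + c)/((π/L)² + 1) = (1 + c(L/π)²)/(1 + (L/π)²). With (π/L)² = π^2/4 and c = 2/3, the largest admissible constant is α = ((π/L)² + c)/((π/L)² + 1).
Simplifying, α = (8/3 + π^2)/(4 + π^2).


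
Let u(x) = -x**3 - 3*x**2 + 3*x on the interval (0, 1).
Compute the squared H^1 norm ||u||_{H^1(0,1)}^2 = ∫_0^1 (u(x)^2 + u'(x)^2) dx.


||u||_{H^1}^2 = 563/70

The H^1 norm (squared) on an interval (0, L) is
  ||u||_{H^1}^2 = ∫_0^L u(x)^2 dx + ∫_0^L u'(x)^2 dx.
Compute u'(x) = -3*x**2 - 6*x + 3.
Then u(x)^2 = x**6 + 6*x**5 + 3*x**4 - 18*x**3 + 9*x**2 and u'(x)^2 = 9*x**4 + 36*x**3 + 18*x**2 - 36*x + 9.
Integrate each monomial from 0 to 1 using ∫_0^1 c·x^n dx = c·1^(n+1)/(n+1):
  ∫_0^1 u(x)^2 dx = ∫_0^1 (x^6 + 6*x^5 + 3*x^4 - 18*x^3 + 9*x^2) dx. Term by term:
    ∫_0^1 x^6 dx = 1/7;  ∫_0^1 6*x^5 dx = 1;  ∫_0^1 3*x^4 dx = 3/5;
    ∫_0^1 -18*x^3 dx = -9/2;  ∫_0^1 9*x^2 dx = 3.
  Sum: 1/7 + 1 + 3/5 − 9/2 + 3 = 17/70.
  ∫_0^1 u'(x)^2 dx = ∫_0^1 (9*x^4 + 36*x^3 + 18*x^2 - 36*x + 9) dx. Term by term:
    ∫_0^1 9*x^4 dx = 9/5;  ∫_0^1 36*x^3 dx = 9;  ∫_0^1 18*x^2 dx = 6;
    ∫_0^1 -36*x dx = -18;  ∫_0^1 9 dx = 9.
  Sum: 9/5 + 9 + 6 − 18 + 9 = 39/5.
Adding: ||u||_{H^1}^2 = 17/70 + 39/5 = 563/70.


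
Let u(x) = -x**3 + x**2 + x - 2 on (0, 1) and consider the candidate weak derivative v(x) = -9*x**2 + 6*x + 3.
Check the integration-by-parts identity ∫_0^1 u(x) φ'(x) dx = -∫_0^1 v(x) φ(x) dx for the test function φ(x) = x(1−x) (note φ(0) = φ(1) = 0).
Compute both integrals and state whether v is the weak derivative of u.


LHS = -11/60, RHS = -11/20. No, v is not the weak derivative of u.

u(x) = -x**3 + x**2 + x - 2, classical derivative u'(x) = -3*x**2 + 2*x + 1.
φ(x) = x(1−x), so φ'(x) = 1 - 2*x.
Note φ(0) = φ(1) = 0, so the boundary term u·φ vanishes.
LHS = ∫_0^1 u(x) φ'(x) dx = ∫_0^1 (2*x^4 - 3*x^3 - x^2 + 5*x - 2) dx. Term by term:
  ∫_0^1 2*x^4 dx = 2/5;  ∫_0^1 -3*x^3 dx = -3/4;  ∫_0^1 -x^2 dx = -1/3;
  ∫_0^1 5*x dx = 5/2;  ∫_0^1 -2 dx = -2.
Sum: 2/5 − 3/4 − 1/3 + 5/2 − 2 = -11/60.
So LHS = -11/60.
∫_0^1 v(x) φ(x) dx = ∫_0^1 (9*x^4 - 15*x^3 + 3*x^2 + 3*x) dx. Term by term:
  ∫_0^1 9*x^4 dx = 9/5;  ∫_0^1 -15*x^3 dx = -15/4;  ∫_0^1 3*x^2 dx = 1;
  ∫_0^1 3*x dx = 3/2.
Sum: 9/5 − 15/4 + 1 + 3/2 = 11/20.
So RHS = -∫_0^1 v(x) φ(x) dx = -11/20.
LHS − RHS = 11/30 ≠ 0, so the identity fails.
(For a valid weak derivative the identity must hold for EVERY test function, in particular this one. The failure shows v is NOT the weak derivative of u.)
Correct weak derivative would be u'(x) = -3*x**2 + 2*x + 1.


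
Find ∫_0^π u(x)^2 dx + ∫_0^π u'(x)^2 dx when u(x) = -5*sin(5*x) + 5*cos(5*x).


||u||_{H^1(0,π)}^2 = 650*π

u'(x) = -25*sin(5*x) - 25*cos(5*x).
Expand u² and (u')² and integrate term by term on (0, π), using: for integers n ≥ 1, ∫_0^π sin²(nx) dx = ∫_0^π cos²(nx) dx = π/2; for n ≠ n', ∫_0^π sin(nx)sin(n'x) dx = ∫_0^π cos(nx)cos(n'x) dx = 0; and by product-to-sum, ∫_0^π sin(nx)cos(n'x) dx = ½∫_0^π [sin((n+n')x) + sin((n−n')x)] dx, which is 0 when n+n' is even and 2n/(n²−n'²) when n+n' is odd (it need not vanish on (0, π)).
  u² squared terms: (-5)²·∫sin(5x)² dx = 25·π/2 = 25*π/2;  (5)²·∫cos(5x)² dx = 25·π/2 = 25*π/2.
  u² cross terms: 2·(-5)·(5)·∫sin(5x)·cos(5x) dx = -50·(0) = 0.
  So ∫_0^π u² dx = 25*π/2 + 25*π/2 + 0 = 25*π.
  (u')² squared terms: (-25)²·∫cos(5x)² dx = 625·π/2 = 625*π/2;  (-25)²·∫sin(5x)² dx = 625·π/2 = 625*π/2.
  (u')² cross terms: 2·(-25)·(-25)·∫cos(5x)·sin(5x) dx = 1250·(0) = 0.
  So ∫_0^π (u')² dx = 625*π/2 + 625*π/2 + 0 = 625*π.
||u||_{H^1}^2 = (25*π) + (625*π) = 650*π.


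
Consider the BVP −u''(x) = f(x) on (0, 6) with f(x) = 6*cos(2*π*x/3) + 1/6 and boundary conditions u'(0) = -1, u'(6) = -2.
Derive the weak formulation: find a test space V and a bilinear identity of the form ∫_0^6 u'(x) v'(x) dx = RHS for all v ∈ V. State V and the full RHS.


V = H^1(0, 6) (v unrestricted at boundary; u is determined up to an additive constant); weak form: ∫_0^6 u'v' dx = ∫_0^6 (6*cos(2*π*x/3) + 1/6) v dx − 2·v(6) + v(0) for all v ∈ V.

Multiply both sides by a test function v and integrate from 0 to 6:
  ∫_0^6 −u''(x) v(x) dx = ∫_0^6 f(x) v(x) dx.
Integrate the LHS by parts once:
  ∫_0^6 −u'' v dx = −[u'(x) v(x)]_0^6 + ∫_0^6 u'(x) v'(x) dx.
Thus ∫_0^6 u'(x) v'(x) dx = ∫_0^6 f(x) v(x) dx + [u'(x) v(x)]_0^6.
Choose V so that boundary terms are either known or forced to vanish.
u has inhomogeneous Neumann u'(0) = -1, u'(6) = -2. [u' v]_0^6 = (-2)·v(6) − (-1)·v(0) = − 2·v(6) + v(0). Take V = H^1(0, 6); boundary term becomes part of RHS.
Weak formulation: find u (satisfying any essential BC) such that ∫_0^6 u'(x) v'(x) dx = ∫_0^6 f v dx − 2·v(6) + v(0) for all v ∈ V (Neumann data are natural BCs: they enter the RHS as boundary terms).
Substituting f(x) = 6*cos(2*π*x/3) + 1/6, the right-hand side is ∫_0^6 (6*cos(2*π*x/3) + 1/6) v dx − 2·v(6) + v(0).
Compatibility check (pure Neumann): taking v ≡ 1 ∈ V gives 0 = ∫_0^6 f dx + (-2) − (-1), i.e. ∫_0^6 f dx must equal u'(0) − u'(6) = 1. Indeed ∫_0^6 (6*cos(2*π*x/3) + 1/6) dx = 1, so the data are compatible. The solution is then unique only up to an additive constant (fix it e.g. by requiring ∫_0^6 u dx = 0).


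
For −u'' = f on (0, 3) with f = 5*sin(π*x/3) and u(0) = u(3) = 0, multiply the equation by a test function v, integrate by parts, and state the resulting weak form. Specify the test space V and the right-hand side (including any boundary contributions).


V = H^1_0(0, 3) (so v(0) = v(3) = 0); weak form: ∫_0^3 u'v' dx = ∫_0^3 (5*sin(π*x/3)) v dx for all v ∈ V.

Multiply both sides by a test function v and integrate from 0 to 3:
  ∫_0^3 −u''(x) v(x) dx = ∫_0^3 f(x) v(x) dx.
Integrate the LHS by parts once:
  ∫_0^3 −u'' v dx = −[u'(x) v(x)]_0^3 + ∫_0^3 u'(x) v'(x) dx.
Thus ∫_0^3 u'(x) v'(x) dx = ∫_0^3 f(x) v(x) dx + [u'(x) v(x)]_0^3.
Choose V so that boundary terms are either known or forced to vanish.
u is Dirichlet: u(0) = u(3) = 0. Let V = H^1_0(0, 3); then v(0) = v(3) = 0, and [u' v]_0^3 = 0.
Weak formulation: find u (satisfying any essential BC) such that ∫_0^3 u'(x) v'(x) dx = ∫_0^3 f v dx for all v ∈ V.
Substituting f(x) = 5*sin(π*x/3), the right-hand side is ∫_0^3 (5*sin(π*x/3)) v dx.


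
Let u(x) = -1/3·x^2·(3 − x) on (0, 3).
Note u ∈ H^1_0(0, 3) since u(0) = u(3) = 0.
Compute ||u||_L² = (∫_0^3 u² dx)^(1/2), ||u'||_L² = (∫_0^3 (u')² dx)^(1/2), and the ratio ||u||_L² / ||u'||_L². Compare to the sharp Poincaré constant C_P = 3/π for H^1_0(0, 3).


||u||_L² / ||u'||_L² = 3*sqrt(14)/14 < C_P = 3/π.

u(x) = -1/3·x^2·(3 − x), so u'(x) = x*(x - 2).
u(x) = -1/3·x^2·(3 − x) vanishes at x = 0 and x = 3, so u ∈ H^1_0(0, 3). Differentiate via the product rule and integrate the resulting polynomials term by term.
  ∫_0^3 u² dx = ∫_0^3 (x^6/9 - 2*x^5/3 + x^4) dx. Term by term:
    ∫_0^3 x^6/9 dx = 243/7;  ∫_0^3 -2*x^5/3 dx = -81;  ∫_0^3 x^4 dx = 243/5.
  Sum: 243/7 − 81 + 243/5 = 81/35.
  ∫_0^3 (u')² dx = ∫_0^3 (x^4 - 4*x^3 + 4*x^2) dx. Term by term:
    ∫_0^3 x^4 dx = 243/5;  ∫_0^3 -4*x^3 dx = -81;  ∫_0^3 4*x^2 dx = 36.
  Sum: 243/5 − 81 + 36 = 18/5.
∫_0^3 u² dx = 81/35, so ||u||_L² = 9*sqrt(35)/35.
∫_0^3 (u')² dx = 18/5, so ||u'||_L² = 3*sqrt(10)/5.
Ratio ||u||_L² / ||u'||_L² = 3*sqrt(14)/14.
Sharp Poincaré constant on H^1_0(0, 3) is C_P = L/π = 3/π, achieved by sin(π/3·x).
A polynomial bump cannot attain the sharp Poincaré constant (only the first sine eigenfunction does), so the ratio is strictly less than C_P, consistent with ||u||_L² ≤ C_P ||u'||_L².


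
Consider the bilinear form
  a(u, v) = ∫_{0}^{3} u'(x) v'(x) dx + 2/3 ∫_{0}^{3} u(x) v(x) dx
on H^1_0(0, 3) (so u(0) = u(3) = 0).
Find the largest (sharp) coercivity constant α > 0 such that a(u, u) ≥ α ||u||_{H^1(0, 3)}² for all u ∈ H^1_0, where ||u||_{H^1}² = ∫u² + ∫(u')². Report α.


α = (6 + π^2)/(9 + π^2)

Coercivity of a(·,·) on H^1_0(0, 3) means a(u, u) ≥ α ||u||_{H^1}² for every u ∈ H^1_0.
The interval has length L = 3, and Poincaré/coercivity depend only on L. Here a(u, u) = ∫(u')² + (2/3)·∫u².
Here 0 < c = 2/3 < 1. The condition a(u,u) ≥ α||u||_{H^1}² reads (1−α)∫(u')² ≥ (α−c)∫u². Any admissible α is ≤ 1 (rapidly oscillating u have ∫u²/∫(u')² → 0), and α = 1 would force 0 ≥ (1−c)∫u², impossible since c < 1; so 1−α > 0. By the sharp Poincaré inequality on H^1_0 of an interval of length L, ∫(u')² ≥ (π/L)²∫u² with equality for the first sine mode sin(π(x−x₀)/L) (x₀ the left endpoint), so the inequality holds for all u iff (1−α)(π/L)² ≥ α − c, i.e. α ≤ ((π/L)² + c)/((π/L)² + 1) = (1 + c(L/π)²)/(1 + (L/π)²). With (π/L)² = π^2/9 and c = 2/3, the largest admissible constant is α = ((π/L)² + c)/((π/L)² + 1).
Simplifying, α = (6 + π^2)/(9 + π^2).


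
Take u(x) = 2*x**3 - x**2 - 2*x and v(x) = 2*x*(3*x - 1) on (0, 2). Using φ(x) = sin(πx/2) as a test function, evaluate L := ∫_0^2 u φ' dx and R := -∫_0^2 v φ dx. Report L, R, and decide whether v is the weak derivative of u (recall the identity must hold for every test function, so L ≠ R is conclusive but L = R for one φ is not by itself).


LHS = -32/π + 192/π^3, RHS = -40/π + 192/π^3. No, v is not the weak derivative of u.

u(x) = 2*x**3 - x**2 - 2*x, classical derivative u'(x) = 6*x**2 - 2*x - 2.
φ(x) = sin(πx/2), so φ'(x) = π*cos(π*x/2)/2.
Note φ(0) = φ(2) = 0, so the boundary term u·φ vanishes.
LHS = ∫_0^2 u(x) φ'(x) dx = ∫_0^2 (π*x^3*cos(π*x/2) - π*x^2*cos(π*x/2)/2 - π*x*cos(π*x/2)) dx. Term by term:
  ∫_0^2 π*x^3*cos(π*x/2) dx = -48/π + 192/π^3;  ∫_0^2 -π*x*cos(π*x/2) dx = 8/π;  ∫_0^2 -π*x^2*cos(π*x/2)/2 dx = 8/π.
Sum: -48/π + 192/π^3 + 8/π + 8/π = -32/π + 192/π^3.
So LHS = -32/π + 192/π^3.
∫_0^2 v(x) φ(x) dx = ∫_0^2 (6*x^2*sin(π*x/2) - 2*x*sin(π*x/2)) dx. Term by term:
  ∫_0^2 -2*x*sin(π*x/2) dx = -8/π;  ∫_0^2 6*x^2*sin(π*x/2) dx = -192/π^3 + 48/π.
Sum: -8/π + -192/π^3 + 48/π = -192/π^3 + 40/π.
So RHS = -∫_0^2 v(x) φ(x) dx = -40/π + 192/π^3.
LHS − RHS = 8/π ≠ 0, so the identity fails.
(For a valid weak derivative the identity must hold for EVERY test function, in particular this one. The failure shows v is NOT the weak derivative of u.)
Correct weak derivative would be u'(x) = 6*x**2 - 2*x - 2.


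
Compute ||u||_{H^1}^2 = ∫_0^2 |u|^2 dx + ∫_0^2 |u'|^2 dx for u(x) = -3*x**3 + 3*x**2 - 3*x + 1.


||u||_{H^1}^2 = 12312/35

The H^1 norm (squared) on an interval (0, L) is
  ||u||_{H^1}^2 = ∫_0^L u(x)^2 dx + ∫_0^L u'(x)^2 dx.
Compute u'(x) = -9*x**2 + 6*x - 3.
Then u(x)^2 = 9*x**6 - 18*x**5 + 27*x**4 - 24*x**3 + 15*x**2 - 6*x + 1 and u'(x)^2 = 81*x**4 - 108*x**3 + 90*x**2 - 36*x + 9.
Integrate each monomial from 0 to 2 using ∫_0^2 c·x^n dx = c·2^(n+1)/(n+1):
  ∫_0^2 u(x)^2 dx = ∫_0^2 (9*x^6 - 18*x^5 + 27*x^4 - 24*x^3 + 15*x^2 - 6*x + 1) dx. Term by term:
    ∫_0^2 9*x^6 dx = 1152/7;  ∫_0^2 -18*x^5 dx = -192;  ∫_0^2 27*x^4 dx = 864/5;
    ∫_0^2 -24*x^3 dx = -96;  ∫_0^2 15*x^2 dx = 40;  ∫_0^2 -6*x dx = -12;
    ∫_0^2 1 dx = 2.
  Sum: 1152/7 − 192 + 864/5 − 96 + 40 − 12 + 2 = 2778/35.
  ∫_0^2 u'(x)^2 dx = ∫_0^2 (81*x^4 - 108*x^3 + 90*x^2 - 36*x + 9) dx. Term by term:
    ∫_0^2 81*x^4 dx = 2592/5;  ∫_0^2 -108*x^3 dx = -432;  ∫_0^2 90*x^2 dx = 240;
    ∫_0^2 -36*x dx = -72;  ∫_0^2 9 dx = 18.
  Sum: 2592/5 − 432 + 240 − 72 + 18 = 1362/5.
Adding: ||u||_{H^1}^2 = 2778/35 + 1362/5 = 12312/35.


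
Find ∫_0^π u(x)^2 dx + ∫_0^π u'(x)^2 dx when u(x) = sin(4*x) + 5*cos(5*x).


||u||_{H^1(0,π)}^2 = -2080/9 + 667*π/2

u'(x) = -25*sin(5*x) + 4*cos(4*x).
Expand u² and (u')² and integrate term by term on (0, π), using: for integers n ≥ 1, ∫_0^π sin²(nx) dx = ∫_0^π cos²(nx) dx = π/2; for n ≠ n', ∫_0^π sin(nx)sin(n'x) dx = ∫_0^π cos(nx)cos(n'x) dx = 0; and by product-to-sum, ∫_0^π sin(nx)cos(n'x) dx = ½∫_0^π [sin((n+n')x) + sin((n−n')x)] dx, which is 0 when n+n' is even and 2n/(n²−n'²) when n+n' is odd (it need not vanish on (0, π)).
  u² squared terms: (5)²·∫cos(5x)² dx = 25·π/2 = 25*π/2;  (1)²·∫sin(4x)² dx = 1·π/2 = π/2.
  u² cross terms: 2·(5)·(1)·∫cos(5x)·sin(4x) dx = 10·(-8/9) = -80/9.
  So ∫_0^π u² dx = 25*π/2 + π/2 − 80/9 = -80/9 + 13*π.
  (u')² squared terms: (-25)²·∫sin(5x)² dx = 625·π/2 = 625*π/2;  (4)²·∫cos(4x)² dx = 16·π/2 = 8*π.
  (u')² cross terms: 2·(-25)·(4)·∫sin(5x)·cos(4x) dx = -200·(10/9) = -2000/9.
  So ∫_0^π (u')² dx = 625*π/2 + 8*π − 2000/9 = -2000/9 + 641*π/2.
||u||_{H^1}^2 = (-80/9 + 13*π) + (-2000/9 + 641*π/2) = -2080/9 + 667*π/2.


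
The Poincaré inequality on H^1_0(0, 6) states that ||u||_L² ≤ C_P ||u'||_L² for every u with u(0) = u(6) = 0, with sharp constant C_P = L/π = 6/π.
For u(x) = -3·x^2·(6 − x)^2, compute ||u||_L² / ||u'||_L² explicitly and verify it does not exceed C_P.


||u||_L² / ||u'||_L² = sqrt(3) < C_P = 6/π.

u(x) = -3·x^2·(6 − x)^2, so u'(x) = 12*x*(-x^2 + 9*x - 18).
u(x) = -3·x^2·(6 − x)^2 vanishes at x = 0 and x = 6, so u ∈ H^1_0(0, 6). Differentiate via the product rule and integrate the resulting polynomials term by term.
  ∫_0^6 u² dx = ∫_0^6 (9*x^8 - 216*x^7 + 1944*x^6 - 7776*x^5 + 11664*x^4) dx. Term by term:
    ∫_0^6 9*x^8 dx = 10077696;  ∫_0^6 -216*x^7 dx = -45349632;  ∫_0^6 1944*x^6 dx = 544195584/7;
    ∫_0^6 -7776*x^5 dx = -60466176;  ∫_0^6 11664*x^4 dx = 90699264/5.
  Sum: 10077696 − 45349632 + 544195584/7 − 60466176 + 90699264/5 = 5038848/35.
  ∫_0^6 (u')² dx = ∫_0^6 (144*x^6 - 2592*x^5 + 16848*x^4 - 46656*x^3 + 46656*x^2) dx. Term by term:
    ∫_0^6 144*x^6 dx = 40310784/7;  ∫_0^6 -2592*x^5 dx = -20155392;  ∫_0^6 16848*x^4 dx = 131010048/5;
    ∫_0^6 -46656*x^3 dx = -15116544;  ∫_0^6 46656*x^2 dx = 3359232.
  Sum: 40310784/7 − 20155392 + 131010048/5 − 15116544 + 3359232 = 1679616/35.
∫_0^6 u² dx = 5038848/35, so ||u||_L² = 1296*sqrt(105)/35.
∫_0^6 (u')² dx = 1679616/35, so ||u'||_L² = 1296*sqrt(35)/35.
Ratio ||u||_L² / ||u'||_L² = sqrt(3).
Sharp Poincaré constant on H^1_0(0, 6) is C_P = L/π = 6/π, achieved by sin(π/6·x).
A polynomial bump cannot attain the sharp Poincaré constant (only the first sine eigenfunction does), so the ratio is strictly less than C_P, consistent with ||u||_L² ≤ C_P ||u'||_L².


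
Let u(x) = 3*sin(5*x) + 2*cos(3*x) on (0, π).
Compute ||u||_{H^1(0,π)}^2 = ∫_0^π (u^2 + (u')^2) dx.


||u||_{H^1(0,π)}^2 = 137*π

u'(x) = -6*sin(3*x) + 15*cos(5*x).
Expand u² and (u')² and integrate term by term on (0, π), using: for integers n ≥ 1, ∫_0^π sin²(nx) dx = ∫_0^π cos²(nx) dx = π/2; for n ≠ n', ∫_0^π sin(nx)sin(n'x) dx = ∫_0^π cos(nx)cos(n'x) dx = 0; and by product-to-sum, ∫_0^π sin(nx)cos(n'x) dx = ½∫_0^π [sin((n+n')x) + sin((n−n')x)] dx, which is 0 when n+n' is even and 2n/(n²−n'²) when n+n' is odd (it need not vanish on (0, π)).
  u² squared terms: (2)²·∫cos(3x)² dx = 4·π/2 = 2*π;  (3)²·∫sin(5x)² dx = 9·π/2 = 9*π/2.
  u² cross terms: 2·(2)·(3)·∫cos(3x)·sin(5x) dx = 12·(0) = 0.
  So ∫_0^π u² dx = 2*π + 9*π/2 + 0 = 13*π/2.
  (u')² squared terms: (-6)²·∫sin(3x)² dx = 36·π/2 = 18*π;  (15)²·∫cos(5x)² dx = 225·π/2 = 225*π/2.
  (u')² cross terms: 2·(-6)·(15)·∫sin(3x)·cos(5x) dx = -180·(0) = 0.
  So ∫_0^π (u')² dx = 18*π + 225*π/2 + 0 = 261*π/2.
||u||_{H^1}^2 = (13*π/2) + (261*π/2) = 137*π.


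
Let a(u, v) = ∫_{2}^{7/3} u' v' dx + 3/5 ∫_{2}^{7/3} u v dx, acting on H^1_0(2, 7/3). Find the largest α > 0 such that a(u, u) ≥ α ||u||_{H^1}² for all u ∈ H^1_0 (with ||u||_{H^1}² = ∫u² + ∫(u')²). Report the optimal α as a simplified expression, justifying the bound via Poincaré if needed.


α = 3*(1 + 15*π^2)/(5*(1 + 9*π^2))

Coercivity of a(·,·) on H^1_0(2, 7/3) means a(u, u) ≥ α ||u||_{H^1}² for every u ∈ H^1_0.
The interval has length L = 1/3, and Poincaré/coercivity depend only on L. Here a(u, u) = ∫(u')² + (3/5)·∫u².
Here 0 < c = 3/5 < 1. The condition a(u,u) ≥ α||u||_{H^1}² reads (1−α)∫(u')² ≥ (α−c)∫u². Any admissible α is ≤ 1 (rapidly oscillating u have ∫u²/∫(u')² → 0), and α = 1 would force 0 ≥ (1−c)∫u², impossible since c < 1; so 1−α > 0. By the sharp Poincaré inequality on H^1_0 of an interval of length L, ∫(u')² ≥ (π/L)²∫u² with equality for the first sine mode sin(π(x−x₀)/L) (x₀ the left endpoint), so the inequality holds for all u iff (1−α)(π/L)² ≥ α − c, i.e. α ≤ ((π/L)² + c)/((π/L)² + 1) = (1 + c(L/π)²)/(1 + (L/π)²). With (π/L)² = 9*π^2 and c = 3/5, the largest admissible constant is α = ((π/L)² + c)/((π/L)² + 1).
Simplifying, α = 3*(1 + 15*π^2)/(5*(1 + 9*π^2)).


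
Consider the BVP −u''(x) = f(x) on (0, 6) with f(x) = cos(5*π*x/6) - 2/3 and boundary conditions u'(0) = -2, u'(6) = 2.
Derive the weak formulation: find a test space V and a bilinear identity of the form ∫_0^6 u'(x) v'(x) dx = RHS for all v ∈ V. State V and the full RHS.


V = H^1(0, 6) (v unrestricted at boundary; u is determined up to an additive constant); weak form: ∫_0^6 u'v' dx = ∫_0^6 (cos(5*π*x/6) - 2/3) v dx + 2·v(6) + 2·v(0) for all v ∈ V.

Multiply both sides by a test function v and integrate from 0 to 6:
  ∫_0^6 −u''(x) v(x) dx = ∫_0^6 f(x) v(x) dx.
Integrate the LHS by parts once:
  ∫_0^6 −u'' v dx = −[u'(x) v(x)]_0^6 + ∫_0^6 u'(x) v'(x) dx.
Thus ∫_0^6 u'(x) v'(x) dx = ∫_0^6 f(x) v(x) dx + [u'(x) v(x)]_0^6.
Choose V so that boundary terms are either known or forced to vanish.
u has inhomogeneous Neumann u'(0) = -2, u'(6) = 2. [u' v]_0^6 = (2)·v(6) − (-2)·v(0) = 2·v(6) + 2·v(0). Take V = H^1(0, 6); boundary term becomes part of RHS.
Weak formulation: find u (satisfying any essential BC) such that ∫_0^6 u'(x) v'(x) dx = ∫_0^6 f v dx + 2·v(6) + 2·v(0) for all v ∈ V (Neumann data are natural BCs: they enter the RHS as boundary terms).
Substituting f(x) = cos(5*π*x/6) - 2/3, the right-hand side is ∫_0^6 (cos(5*π*x/6) - 2/3) v dx + 2·v(6) + 2·v(0).
Compatibility check (pure Neumann): taking v ≡ 1 ∈ V gives 0 = ∫_0^6 f dx + (2) − (-2), i.e. ∫_0^6 f dx must equal u'(0) − u'(6) = -4. Indeed ∫_0^6 (cos(5*π*x/6) - 2/3) dx = -4, so the data are compatible. The solution is then unique only up to an additive constant (fix it e.g. by requiring ∫_0^6 u dx = 0).


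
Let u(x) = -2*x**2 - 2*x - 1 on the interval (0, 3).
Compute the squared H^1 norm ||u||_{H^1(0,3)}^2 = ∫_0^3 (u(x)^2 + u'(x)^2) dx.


||u||_{H^1}^2 = 3387/5

The H^1 norm (squared) on an interval (0, L) is
  ||u||_{H^1}^2 = ∫_0^L u(x)^2 dx + ∫_0^L u'(x)^2 dx.
Compute u'(x) = -4*x - 2.
Then u(x)^2 = 4*x**4 + 8*x**3 + 8*x**2 + 4*x + 1 and u'(x)^2 = 16*x**2 + 16*x + 4.
Integrate each monomial from 0 to 3 using ∫_0^3 c·x^n dx = c·3^(n+1)/(n+1):
  ∫_0^3 u(x)^2 dx = ∫_0^3 (4*x^4 + 8*x^3 + 8*x^2 + 4*x + 1) dx. Term by term:
    ∫_0^3 4*x^4 dx = 972/5;  ∫_0^3 8*x^3 dx = 162;  ∫_0^3 8*x^2 dx = 72;
    ∫_0^3 4*x dx = 18;  ∫_0^3 1 dx = 3.
  Sum: 972/5 + 162 + 72 + 18 + 3 = 2247/5.
  ∫_0^3 u'(x)^2 dx = ∫_0^3 (16*x^2 + 16*x + 4) dx. Term by term:
    ∫_0^3 16*x^2 dx = 144;  ∫_0^3 16*x dx = 72;  ∫_0^3 4 dx = 12.
  Sum: 144 + 72 + 12 = 228.
Adding: ||u||_{H^1}^2 = 2247/5 + 228 = 3387/5.


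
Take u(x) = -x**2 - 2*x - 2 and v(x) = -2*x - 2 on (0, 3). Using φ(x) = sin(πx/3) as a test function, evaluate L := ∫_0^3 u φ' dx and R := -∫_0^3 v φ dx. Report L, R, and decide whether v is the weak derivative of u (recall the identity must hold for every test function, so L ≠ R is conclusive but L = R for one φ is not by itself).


LHS = 30/π, RHS = 30/π. Yes, v = u' weakly.

u(x) = -x**2 - 2*x - 2, classical derivative u'(x) = -2*x - 2.
φ(x) = sin(πx/3), so φ'(x) = π*cos(π*x/3)/3.
Note φ(0) = φ(3) = 0, so the boundary term u·φ vanishes.
LHS = ∫_0^3 u(x) φ'(x) dx = ∫_0^3 (-π*x^2*cos(π*x/3)/3 - 2*π*x*cos(π*x/3)/3 - 2*π*cos(π*x/3)/3) dx. Term by term:
  ∫_0^3 -2*π*cos(π*x/3)/3 dx = 0;  ∫_0^3 -2*π*x*cos(π*x/3)/3 dx = 12/π;  ∫_0^3 -π*x^2*cos(π*x/3)/3 dx = 18/π.
Sum: 0 + 12/π + 18/π = 30/π.
So LHS = 30/π.
∫_0^3 v(x) φ(x) dx = ∫_0^3 (-2*x*sin(π*x/3) - 2*sin(π*x/3)) dx. Term by term:
  ∫_0^3 -2*sin(π*x/3) dx = -12/π;  ∫_0^3 -2*x*sin(π*x/3) dx = -18/π.
Sum: -12/π − 18/π = -30/π.
So RHS = -∫_0^3 v(x) φ(x) dx = 30/π.
LHS = RHS, so the identity holds for this test φ.
Moreover u is smooth here and v(x) = u'(x) = -2*x - 2 pointwise, so the identity holds for every test function. Hence v is the weak derivative of u.


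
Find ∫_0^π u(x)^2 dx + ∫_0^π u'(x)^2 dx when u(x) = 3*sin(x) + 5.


||u||_{H^1(0,π)}^2 = 60 + 34*π

u'(x) = 3*cos(x).
Expand u² and (u')² and integrate term by term on (0, π), using: for integers n ≥ 1, ∫_0^π sin²(nx) dx = ∫_0^π cos²(nx) dx = π/2; for n ≠ n', ∫_0^π sin(nx)sin(n'x) dx = ∫_0^π cos(nx)cos(n'x) dx = 0; and by product-to-sum, ∫_0^π sin(nx)cos(n'x) dx = ½∫_0^π [sin((n+n')x) + sin((n−n')x)] dx, which is 0 when n+n' is even and 2n/(n²−n'²) when n+n' is odd (it need not vanish on (0, π)). For the constant mode: ∫_0^π 1 dx = π, ∫_0^π cos(nx) dx = 0, ∫_0^π sin(nx) dx = (1−(−1)^n)/n.
  u² squared terms: (5)²·∫1 dx = 25·π = 25*π;  (3)²·∫sin(x)² dx = 9·π/2 = 9*π/2.
  u² cross terms: 2·(5)·(3)·∫1·sin(x) dx = 30·(2) = 60.
  So ∫_0^π u² dx = 25*π + 9*π/2 + 60 = 60 + 59*π/2.
  (u')² squared terms: (3)²·∫cos(x)² dx = 9·π/2 = 9*π/2.
  So ∫_0^π (u')² dx = 9*π/2.
||u||_{H^1}^2 = (60 + 59*π/2) + (9*π/2) = 60 + 34*π.


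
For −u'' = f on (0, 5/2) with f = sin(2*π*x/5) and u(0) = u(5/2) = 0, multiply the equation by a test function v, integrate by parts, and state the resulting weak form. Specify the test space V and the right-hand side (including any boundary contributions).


V = H^1_0(0, 5/2) (so v(0) = v(5/2) = 0); weak form: ∫_0^5/2 u'v' dx = ∫_0^5/2 (sin(2*π*x/5)) v dx for all v ∈ V.

Multiply both sides by a test function v and integrate from 0 to 5/2:
  ∫_0^5/2 −u''(x) v(x) dx = ∫_0^5/2 f(x) v(x) dx.
Integrate the LHS by parts once:
  ∫_0^5/2 −u'' v dx = −[u'(x) v(x)]_0^5/2 + ∫_0^5/2 u'(x) v'(x) dx.
Thus ∫_0^5/2 u'(x) v'(x) dx = ∫_0^5/2 f(x) v(x) dx + [u'(x) v(x)]_0^5/2.
Choose V so that boundary terms are either known or forced to vanish.
u is Dirichlet: u(0) = u(5/2) = 0. Let V = H^1_0(0, 5/2); then v(0) = v(5/2) = 0, and [u' v]_0^5/2 = 0.
Weak formulation: find u (satisfying any essential BC) such that ∫_0^5/2 u'(x) v'(x) dx = ∫_0^5/2 f v dx for all v ∈ V.
Substituting f(x) = sin(2*π*x/5), the right-hand side is ∫_0^5/2 (sin(2*π*x/5)) v dx.


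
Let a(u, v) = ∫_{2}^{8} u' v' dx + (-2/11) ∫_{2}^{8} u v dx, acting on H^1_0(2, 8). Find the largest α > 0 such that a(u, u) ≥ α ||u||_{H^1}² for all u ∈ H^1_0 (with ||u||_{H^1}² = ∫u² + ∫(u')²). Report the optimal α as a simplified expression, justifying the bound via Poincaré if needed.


α = (-72/11 + π^2)/(π^2 + 36)

Coercivity of a(·,·) on H^1_0(2, 8) means a(u, u) ≥ α ||u||_{H^1}² for every u ∈ H^1_0.
The interval has length L = 6, and Poincaré/coercivity depend only on L. Here a(u, u) = ∫(u')² + (-2/11)·∫u².
Here c = -2/11 < 0 with |c| < (π/L)² = π^2/36, so coercivity still holds. The condition a(u,u) ≥ α||u||_{H^1}² reads (1−α)∫(u')² ≥ (α−c)∫u². Any admissible α is ≤ 1 (rapidly oscillating u have ∫u²/∫(u')² → 0), and α = 1 would force 0 ≥ (1−c)∫u², impossible since c < 1; so 1−α > 0. By the sharp Poincaré inequality on H^1_0 of an interval of length L, ∫(u')² ≥ (π/L)²∫u² with equality for the first sine mode sin(π(x−x₀)/L) (x₀ the left endpoint), so the inequality holds for all u iff (1−α)(π/L)² ≥ α − c, i.e. α ≤ ((π/L)² + c)/((π/L)² + 1) = (1 + c(L/π)²)/(1 + (L/π)²). (Direct route, valid since c ≤ 0: Poincaré gives c∫u² ≥ c(L/π)²∫(u')², so a(u,u) ≥ (1 + c(L/π)²)∫(u')², while ||u||_{H^1}² ≤ (1 + (L/π)²)∫(u')²; dividing yields the same α.) With (π/L)² = π^2/36 and c = -2/11, the largest admissible constant is α = ((π/L)² + c)/((π/L)² + 1).
Simplifying, α = (-72/11 + π^2)/(π^2 + 36).


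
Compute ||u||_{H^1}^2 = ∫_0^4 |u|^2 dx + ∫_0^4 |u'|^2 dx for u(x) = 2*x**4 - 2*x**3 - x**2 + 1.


||u||_{H^1}^2 = 44457068/315

The H^1 norm (squared) on an interval (0, L) is
  ||u||_{H^1}^2 = ∫_0^L u(x)^2 dx + ∫_0^L u'(x)^2 dx.
Compute u'(x) = 8*x**3 - 6*x**2 - 2*x.
Then u(x)^2 = 4*x**8 - 8*x**7 + 4*x**5 + 5*x**4 - 4*x**3 - 2*x**2 + 1 and u'(x)^2 = 64*x**6 - 96*x**5 + 4*x**4 + 24*x**3 + 4*x**2.
Integrate each monomial from 0 to 4 using ∫_0^4 c·x^n dx = c·4^(n+1)/(n+1):
  ∫_0^4 u(x)^2 dx = ∫_0^4 (4*x^8 - 8*x^7 + 4*x^5 + 5*x^4 - 4*x^3 - 2*x^2 + 1) dx. Term by term:
    ∫_0^4 4*x^8 dx = 1048576/9;  ∫_0^4 -8*x^7 dx = -65536;  ∫_0^4 4*x^5 dx = 8192/3;
    ∫_0^4 5*x^4 dx = 1024;  ∫_0^4 -4*x^3 dx = -256;  ∫_0^4 -2*x^2 dx = -128/3;
    ∫_0^4 1 dx = 4.
  Sum: 1048576/9 − 65536 + 8192/3 + 1024 − 256 − 128/3 + 4 = 489892/9.
  ∫_0^4 u'(x)^2 dx = ∫_0^4 (64*x^6 - 96*x^5 + 4*x^4 + 24*x^3 + 4*x^2) dx. Term by term:
    ∫_0^4 64*x^6 dx = 1048576/7;  ∫_0^4 -96*x^5 dx = -65536;  ∫_0^4 4*x^4 dx = 4096/5;
    ∫_0^4 24*x^3 dx = 1536;  ∫_0^4 4*x^2 dx = 256/3.
  Sum: 1048576/7 − 65536 + 4096/5 + 1536 + 256/3 = 9103616/105.
Adding: ||u||_{H^1}^2 = 489892/9 + 9103616/105 = 44457068/315.


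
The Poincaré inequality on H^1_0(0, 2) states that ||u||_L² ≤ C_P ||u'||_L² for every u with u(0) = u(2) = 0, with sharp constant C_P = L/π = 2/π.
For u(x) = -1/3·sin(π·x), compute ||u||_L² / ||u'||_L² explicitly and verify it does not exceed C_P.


||u||_L² / ||u'||_L² = 1/π < C_P = 2/π.

u(x) = -1/3·sin(π·x), so u'(x) = -π*cos(π*x)/3.
Writing u(x) = A·sin(kπx/L) with A = -1/3 and k = 2, use ∫_0^L sin²(kπx/L) dx = L/2 and ∫_0^L cos²(kπx/L) dx = L/2.
u² = 1/9·sin²(π·x) and (u')² = π^2/9·cos²(π·x), and each of sin², cos² integrates to L/2 = 1 over (0, 2).
∫_0^2 u² dx = 1/9, so ||u||_L² = 1/3.
∫_0^2 (u')² dx = π^2/9, so ||u'||_L² = π/3.
Ratio ||u||_L² / ||u'||_L² = 1/π.
Sharp Poincaré constant on H^1_0(0, 2) is C_P = L/π = 2/π, achieved by sin(π/2·x).
This is the k = 2 harmonic; the ratio L/(kπ) is strictly less than C_P = L/π, consistent with the sharp inequality ||u||_L² ≤ C_P ||u'||_L².


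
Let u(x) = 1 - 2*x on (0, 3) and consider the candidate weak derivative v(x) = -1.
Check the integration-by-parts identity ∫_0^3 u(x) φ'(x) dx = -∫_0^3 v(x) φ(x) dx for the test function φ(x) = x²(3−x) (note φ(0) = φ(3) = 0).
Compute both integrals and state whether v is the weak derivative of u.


LHS = 27/2, RHS = 27/4. No, v is not the weak derivative of u.

u(x) = 1 - 2*x, classical derivative u'(x) = -2.
φ(x) = x²(3−x), so φ'(x) = 3*x*(2 - x).
Note φ(0) = φ(3) = 0, so the boundary term u·φ vanishes.
LHS = ∫_0^3 u(x) φ'(x) dx = ∫_0^3 (6*x^3 - 15*x^2 + 6*x) dx. Term by term:
  ∫_0^3 6*x^3 dx = 243/2;  ∫_0^3 -15*x^2 dx = -135;  ∫_0^3 6*x dx = 27.
Sum: 243/2 − 135 + 27 = 27/2.
So LHS = 27/2.
∫_0^3 v(x) φ(x) dx = ∫_0^3 (x^3 - 3*x^2) dx. Term by term:
  ∫_0^3 x^3 dx = 81/4;  ∫_0^3 -3*x^2 dx = -27.
Sum: 81/4 − 27 = -27/4.
So RHS = -∫_0^3 v(x) φ(x) dx = 27/4.
LHS − RHS = 27/4 ≠ 0, so the identity fails.
(For a valid weak derivative the identity must hold for EVERY test function, in particular this one. The failure shows v is NOT the weak derivative of u.)
Correct weak derivative would be u'(x) = -2.


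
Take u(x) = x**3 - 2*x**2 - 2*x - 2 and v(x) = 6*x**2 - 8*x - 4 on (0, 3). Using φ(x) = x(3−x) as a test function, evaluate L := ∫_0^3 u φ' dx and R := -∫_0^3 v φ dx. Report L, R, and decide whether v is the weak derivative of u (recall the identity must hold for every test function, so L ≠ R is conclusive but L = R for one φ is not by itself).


LHS = -9/20, RHS = -9/10. No, v is not the weak derivative of u.

u(x) = x**3 - 2*x**2 - 2*x - 2, classical derivative u'(x) = 3*x**2 - 4*x - 2.
φ(x) = x(3−x), so φ'(x) = 3 - 2*x.
Note φ(0) = φ(3) = 0, so the boundary term u·φ vanishes.
LHS = ∫_0^3 u(x) φ'(x) dx = ∫_0^3 (-2*x^4 + 7*x^3 - 2*x^2 - 2*x - 6) dx. Term by term:
  ∫_0^3 -2*x^4 dx = -486/5;  ∫_0^3 7*x^3 dx = 567/4;  ∫_0^3 -2*x^2 dx = -18;
  ∫_0^3 -2*x dx = -9;  ∫_0^3 -6 dx = -18.
Sum: -486/5 + 567/4 − 18 − 9 − 18 = -9/20.
So LHS = -9/20.
∫_0^3 v(x) φ(x) dx = ∫_0^3 (-6*x^4 + 26*x^3 - 20*x^2 - 12*x) dx. Term by term:
  ∫_0^3 -6*x^4 dx = -1458/5;  ∫_0^3 26*x^3 dx = 1053/2;  ∫_0^3 -20*x^2 dx = -180;
  ∫_0^3 -12*x dx = -54.
Sum: -1458/5 + 1053/2 − 180 − 54 = 9/10.
So RHS = -∫_0^3 v(x) φ(x) dx = -9/10.
LHS − RHS = 9/20 ≠ 0, so the identity fails.
(For a valid weak derivative the identity must hold for EVERY test function, in particular this one. The failure shows v is NOT the weak derivative of u.)
Correct weak derivative would be u'(x) = 3*x**2 - 4*x - 2.
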